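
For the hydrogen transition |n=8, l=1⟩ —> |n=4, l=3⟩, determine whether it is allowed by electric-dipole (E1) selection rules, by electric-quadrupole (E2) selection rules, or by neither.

Δl = 3 − 1 = +2; l_i + l_f = 4.
E1 (Δl = ±1): not satisfied.
E2 (Δl = 0,±2, l_i+l_f ≥ 2): satisfied.

E2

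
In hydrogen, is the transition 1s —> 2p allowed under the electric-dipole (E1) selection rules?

allowed

Initial l = 0, final l = 1, so Δl = +1. E1 requires Δl = ±1: satisfied.
All E1 selection rules are satisfied.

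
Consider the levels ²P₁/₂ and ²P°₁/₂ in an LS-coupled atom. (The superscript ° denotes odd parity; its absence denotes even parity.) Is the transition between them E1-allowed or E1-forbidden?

allowed

Reading off the term symbols: S 1/2→1/2, L 1→1, J 1/2→1/2, parity even→odd.
Parity must change: even → odd — ✓.
ΔS = 0: S: 1/2 → 1/2 — ✓.
ΔL = 0, ±1 (not L=0↔0): L: 1 → 1, ΔL = +0 — ✓.
ΔJ = 0, ±1 (not J=0↔0): J: 1/2 → 1/2, ΔJ = +0 — ✓.
All four E1 rules are satisfied.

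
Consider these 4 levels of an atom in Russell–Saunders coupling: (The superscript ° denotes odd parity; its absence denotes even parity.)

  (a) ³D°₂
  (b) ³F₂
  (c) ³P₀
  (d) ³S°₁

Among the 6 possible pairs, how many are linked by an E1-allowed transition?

(a)–(b): allowed.
(a)–(c): forbidden (ΔJ).
(a)–(d): forbidden (parity, ΔL).
(b)–(c): forbidden (parity, ΔL, ΔJ).
(b)–(d): forbidden (ΔL).
(c)–(d): allowed.
Allowed pairs: 2 of 6.

2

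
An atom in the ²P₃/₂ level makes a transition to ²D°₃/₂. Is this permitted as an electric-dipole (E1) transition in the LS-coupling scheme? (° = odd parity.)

allowed

Reading off the term symbols: S 1/2→1/2, L 1→2, J 3/2→3/2, parity even→odd.
ΔS = 0: S: 1/2 → 1/2 — ok.
Parity must change: even → odd — ok.
ΔL = 0, ±1 (not L=0↔0): L: 1 → 2, ΔL = +1 — ok.
ΔJ = 0, ±1 (not J=0↔0): J: 3/2 → 3/2, ΔJ = +0 — ok.
All four E1 rules are satisfied.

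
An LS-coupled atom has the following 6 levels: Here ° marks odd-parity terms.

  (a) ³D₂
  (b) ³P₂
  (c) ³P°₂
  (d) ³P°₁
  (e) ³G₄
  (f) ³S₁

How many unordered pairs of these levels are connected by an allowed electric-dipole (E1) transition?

6

(a)–(b): forbidden (parity).
(a)–(c): allowed.
(a)–(d): allowed.
(a)–(e): forbidden (parity, ΔL, ΔJ).
(a)–(f): forbidden (parity, ΔL).
(b)–(c): allowed.
(b)–(d): allowed.
(b)–(e): forbidden (parity, ΔL, ΔJ).
(b)–(f): forbidden (parity).
(c)–(d): forbidden (parity).
(c)–(e): forbidden (ΔL, ΔJ).
(c)–(f): allowed.
(d)–(e): forbidden (ΔL, ΔJ).
(d)–(f): allowed.
(e)–(f): forbidden (parity, ΔL, ΔJ).
Allowed pairs: 6 of 15.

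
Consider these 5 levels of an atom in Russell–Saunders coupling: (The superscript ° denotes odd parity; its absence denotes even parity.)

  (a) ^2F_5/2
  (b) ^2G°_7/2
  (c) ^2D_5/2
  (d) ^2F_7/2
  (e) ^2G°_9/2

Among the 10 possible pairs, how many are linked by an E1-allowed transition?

(a)–(b): allowed.
(a)–(c): forbidden (parity).
(a)–(d): forbidden (parity).
(a)–(e): forbidden (ΔJ).
(b)–(c): forbidden (ΔL).
(b)–(d): allowed.
(b)–(e): forbidden (parity).
(c)–(d): forbidden (parity).
(c)–(e): forbidden (ΔL, ΔJ).
(d)–(e): allowed.
Allowed pairs: 3 of 10.

3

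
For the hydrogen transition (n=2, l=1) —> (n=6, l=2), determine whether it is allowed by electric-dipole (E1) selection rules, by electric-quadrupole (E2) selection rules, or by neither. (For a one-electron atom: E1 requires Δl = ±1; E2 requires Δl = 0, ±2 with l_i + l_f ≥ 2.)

E1

Δl = 2 − 1 = +1; l_i + l_f = 3.
E1 (Δl = ±1): satisfied.
E2 (Δl = 0,±2, l_i+l_f ≥ 2): not satisfied.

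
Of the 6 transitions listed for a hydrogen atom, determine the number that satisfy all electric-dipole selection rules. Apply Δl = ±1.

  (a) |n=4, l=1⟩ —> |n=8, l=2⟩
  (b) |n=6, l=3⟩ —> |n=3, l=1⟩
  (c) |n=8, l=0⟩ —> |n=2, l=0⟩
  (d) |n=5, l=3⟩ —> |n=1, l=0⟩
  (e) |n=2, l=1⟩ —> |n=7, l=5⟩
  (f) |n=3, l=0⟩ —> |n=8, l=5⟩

1

(a) allowed
(b) forbidden — Δl = -2 (E1 requires Δl = ±1)
(c) forbidden — Δl = +0 (E1 requires Δl = ±1)
(d) forbidden — Δl = -3 (E1 requires Δl = ±1)
(e) forbidden — Δl = +4 (E1 requires Δl = ±1)
(f) forbidden — Δl = +5 (E1 requires Δl = ±1)
Total allowed: 1 of 6.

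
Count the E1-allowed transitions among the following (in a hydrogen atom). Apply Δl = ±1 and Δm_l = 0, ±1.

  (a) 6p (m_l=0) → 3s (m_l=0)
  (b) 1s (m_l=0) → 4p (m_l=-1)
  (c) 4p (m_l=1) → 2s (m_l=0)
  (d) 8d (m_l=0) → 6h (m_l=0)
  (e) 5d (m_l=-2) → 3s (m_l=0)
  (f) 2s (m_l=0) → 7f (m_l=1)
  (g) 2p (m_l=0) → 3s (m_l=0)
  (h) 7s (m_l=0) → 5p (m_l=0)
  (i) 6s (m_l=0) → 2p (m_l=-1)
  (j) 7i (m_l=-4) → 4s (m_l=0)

6

(a) allowed
(b) allowed
(c) allowed
(d) forbidden — Δl = +3 (E1 requires Δl = ±1)
(e) forbidden — Δl = -2 (E1 requires Δl = ±1); Δm_l = +2 (E1 requires Δm_l = 0, ±1)
(f) forbidden — Δl = +3 (E1 requires Δl = ±1)
(g) allowed
(h) allowed
(i) allowed
(j) forbidden — Δl = -6 (E1 requires Δl = ±1); Δm_l = +4 (E1 requires Δm_l = 0, ±1)
Total allowed: 6 of 10.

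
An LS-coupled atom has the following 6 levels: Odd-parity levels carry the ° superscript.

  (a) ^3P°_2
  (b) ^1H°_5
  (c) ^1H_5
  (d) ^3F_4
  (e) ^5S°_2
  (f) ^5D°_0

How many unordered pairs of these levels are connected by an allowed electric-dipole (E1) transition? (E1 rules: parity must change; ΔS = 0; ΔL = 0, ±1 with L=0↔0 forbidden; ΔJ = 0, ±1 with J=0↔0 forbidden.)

1

(a)–(b): forbidden (parity, ΔS, ΔL, ΔJ).
(a)–(c): forbidden (ΔS, ΔL, ΔJ).
(a)–(d): forbidden (ΔL, ΔJ).
(a)–(e): forbidden (parity, ΔS).
(a)–(f): forbidden (parity, ΔS, ΔJ).
(b)–(c): allowed.
(b)–(d): forbidden (ΔS, ΔL).
(b)–(e): forbidden (parity, ΔS, ΔL, ΔJ).
(b)–(f): forbidden (parity, ΔS, ΔL, ΔJ).
(c)–(d): forbidden (parity, ΔS, ΔL).
(c)–(e): forbidden (ΔS, ΔL, ΔJ).
(c)–(f): forbidden (ΔS, ΔL, ΔJ).
(d)–(e): forbidden (ΔS, ΔL, ΔJ).
(d)–(f): forbidden (ΔS, ΔJ).
(e)–(f): forbidden (parity, ΔL, ΔJ).
Allowed pairs: 1 of 15.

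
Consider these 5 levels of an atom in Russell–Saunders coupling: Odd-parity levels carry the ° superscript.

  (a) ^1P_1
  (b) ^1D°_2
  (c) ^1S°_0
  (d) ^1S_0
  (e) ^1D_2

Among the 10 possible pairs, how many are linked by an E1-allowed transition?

(a)–(b): allowed.
(a)–(c): allowed.
(a)–(d): forbidden (parity).
(a)–(e): forbidden (parity).
(b)–(c): forbidden (parity, ΔL, ΔJ).
(b)–(d): forbidden (ΔL, ΔJ).
(b)–(e): allowed.
(c)–(d): forbidden (ΔL, ΔJ).
(c)–(e): forbidden (ΔL, ΔJ).
(d)–(e): forbidden (parity, ΔL, ΔJ).
Allowed pairs: 3 of 10.

3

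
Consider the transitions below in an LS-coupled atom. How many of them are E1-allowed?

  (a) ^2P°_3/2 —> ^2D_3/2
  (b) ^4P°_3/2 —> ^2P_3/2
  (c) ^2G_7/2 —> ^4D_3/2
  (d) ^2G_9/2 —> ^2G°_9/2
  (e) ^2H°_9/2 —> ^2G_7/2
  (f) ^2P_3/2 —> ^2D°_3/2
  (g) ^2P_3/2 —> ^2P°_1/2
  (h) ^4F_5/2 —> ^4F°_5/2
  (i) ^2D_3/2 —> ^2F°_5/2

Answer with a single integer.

7

(a) allowed
(b) forbidden (ΔS fails)
(c) forbidden (parity, ΔS, ΔL, ΔJ fail)
(d) allowed
(e) allowed
(f) allowed
(g) allowed
(h) allowed
(i) allowed
Total allowed: 7 of 9.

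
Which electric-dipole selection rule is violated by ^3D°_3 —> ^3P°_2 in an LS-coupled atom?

parity

Initial level: S=1, L=2, J=3, parity odd. Final level: S=1, L=1, J=2, parity odd.
Parity must change: odd → odd — fails.
ΔS = 0: S: 1 → 1 — passes.
ΔL = 0, ±1 (not L=0↔0): L: 2 → 1, ΔL = -1 — passes.
ΔJ = 0, ±1 (not J=0↔0): J: 3 → 2, ΔJ = -1 — passes.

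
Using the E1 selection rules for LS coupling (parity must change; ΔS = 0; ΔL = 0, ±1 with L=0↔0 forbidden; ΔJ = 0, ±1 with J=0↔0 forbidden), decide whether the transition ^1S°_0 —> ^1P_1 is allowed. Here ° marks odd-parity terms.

allowed

ΔJ = 0, ±1 (not J=0↔0): J: 0 → 1, ΔJ = +1 — passes.
ΔS = 0: S: 0 → 0 — passes.
Parity must change: odd → even — passes.
ΔL = 0, ±1 (not L=0↔0): L: 0 → 1, ΔL = +1 — passes.
All four E1 rules are satisfied.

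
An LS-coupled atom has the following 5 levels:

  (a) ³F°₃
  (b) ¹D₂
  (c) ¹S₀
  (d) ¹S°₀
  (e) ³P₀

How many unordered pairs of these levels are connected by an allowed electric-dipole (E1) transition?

(a)–(b): forbidden (ΔS).
(a)–(c): forbidden (ΔS, ΔL, ΔJ).
(a)–(d): forbidden (parity, ΔS, ΔL, ΔJ).
(a)–(e): forbidden (ΔL, ΔJ).
(b)–(c): forbidden (parity, ΔL, ΔJ).
(b)–(d): forbidden (ΔL, ΔJ).
(b)–(e): forbidden (parity, ΔS, ΔJ).
(c)–(d): forbidden (ΔL, ΔJ).
(c)–(e): forbidden (parity, ΔS, ΔJ).
(d)–(e): forbidden (ΔS, ΔJ).
Allowed pairs: 0 of 10.

0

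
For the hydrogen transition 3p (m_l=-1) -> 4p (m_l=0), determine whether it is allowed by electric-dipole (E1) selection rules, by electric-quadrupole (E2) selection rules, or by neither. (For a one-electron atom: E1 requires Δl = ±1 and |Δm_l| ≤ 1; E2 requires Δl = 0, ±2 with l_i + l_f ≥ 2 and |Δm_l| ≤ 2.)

Δl = 1 − 1 = +0; l_i + l_f = 2.
Δm_l = +1.
E1 (Δl = ±1, |Δm_l| ≤ 1): not satisfied.
E2 (Δl = 0,±2, l_i+l_f ≥ 2, |Δm_l| ≤ 2): satisfied.

E2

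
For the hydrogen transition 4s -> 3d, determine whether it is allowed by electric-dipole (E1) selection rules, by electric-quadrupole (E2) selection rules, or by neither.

Δl = 2 − 0 = +2; l_i + l_f = 2.
E1 (Δl = ±1): not satisfied.
E2 (Δl = 0,±2, l_i+l_f ≥ 2): satisfied.

E2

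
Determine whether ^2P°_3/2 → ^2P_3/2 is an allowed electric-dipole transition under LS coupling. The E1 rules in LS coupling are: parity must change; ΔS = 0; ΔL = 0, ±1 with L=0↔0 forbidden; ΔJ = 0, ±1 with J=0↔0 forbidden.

Parity must change: odd → even — ✓.
ΔS = 0: S: 1/2 → 1/2 — ✓.
ΔL = 0, ±1 (not L=0↔0): L: 1 → 1, ΔL = +0 — ✓.
ΔJ = 0, ±1 (not J=0↔0): J: 3/2 → 3/2, ΔJ = +0 — ✓.
All four E1 rules are satisfied.

allowed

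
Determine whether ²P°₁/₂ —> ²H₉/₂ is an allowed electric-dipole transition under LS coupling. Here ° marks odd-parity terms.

forbidden

Reading off the term symbols: S 1/2→1/2, L 1→5, J 1/2→9/2, parity odd→even.
Parity must change: odd → even — ok.
ΔS = 0: S: 1/2 → 1/2 — ok.
ΔL = 0, ±1 (not L=0↔0): L: 1 → 5, ΔL = +4 — fails.
ΔJ = 0, ±1 (not J=0↔0): J: 1/2 → 9/2, ΔJ = +4 — fails.
Rule(s) violated: ΔL, ΔJ.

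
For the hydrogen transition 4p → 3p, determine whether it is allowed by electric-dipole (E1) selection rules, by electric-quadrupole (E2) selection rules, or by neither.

E2

Δl = 1 − 1 = +0; l_i + l_f = 2.
E1 (Δl = ±1): not satisfied.
E2 (Δl = 0,±2, l_i+l_f ≥ 2): satisfied.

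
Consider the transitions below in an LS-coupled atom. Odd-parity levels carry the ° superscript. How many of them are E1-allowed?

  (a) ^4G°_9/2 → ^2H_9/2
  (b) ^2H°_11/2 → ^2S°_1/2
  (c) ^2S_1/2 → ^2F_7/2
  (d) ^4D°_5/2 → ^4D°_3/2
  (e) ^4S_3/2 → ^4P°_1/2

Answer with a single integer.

(a) forbidden (ΔS fails)
(b) forbidden (parity, ΔL, ΔJ fail)
(c) forbidden (parity, ΔL, ΔJ fail)
(d) forbidden (parity fails)
(e) allowed
Total allowed: 1 of 5.

1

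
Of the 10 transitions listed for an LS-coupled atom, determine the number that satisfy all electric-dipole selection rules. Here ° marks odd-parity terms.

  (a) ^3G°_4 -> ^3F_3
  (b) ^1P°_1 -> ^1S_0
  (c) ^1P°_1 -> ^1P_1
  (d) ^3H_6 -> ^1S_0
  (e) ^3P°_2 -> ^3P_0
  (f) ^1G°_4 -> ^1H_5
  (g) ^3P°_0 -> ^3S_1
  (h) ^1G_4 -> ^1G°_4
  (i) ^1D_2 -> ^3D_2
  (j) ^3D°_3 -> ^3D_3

(a) allowed
(b) allowed
(c) allowed
(d) forbidden (parity, ΔS, ΔL, ΔJ fail)
(e) forbidden (ΔJ fails)
(f) allowed
(g) allowed
(h) allowed
(i) forbidden (parity, ΔS fail)
(j) allowed
Total allowed: 7 of 10.

7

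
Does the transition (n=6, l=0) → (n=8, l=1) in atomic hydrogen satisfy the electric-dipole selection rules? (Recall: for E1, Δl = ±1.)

Δl = 1 − 0 = +1; the E1 rule Δl = ±1 is ok.
All E1 selection rules are satisfied.

allowed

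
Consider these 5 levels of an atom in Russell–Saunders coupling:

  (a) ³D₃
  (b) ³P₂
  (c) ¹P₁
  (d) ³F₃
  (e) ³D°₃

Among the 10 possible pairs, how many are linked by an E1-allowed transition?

3

(a)–(b): forbidden (parity).
(a)–(c): forbidden (parity, ΔS, ΔJ).
(a)–(d): forbidden (parity).
(a)–(e): allowed.
(b)–(c): forbidden (parity, ΔS).
(b)–(d): forbidden (parity, ΔL).
(b)–(e): allowed.
(c)–(d): forbidden (parity, ΔS, ΔL, ΔJ).
(c)–(e): forbidden (ΔS, ΔJ).
(d)–(e): allowed.
Allowed pairs: 3 of 10.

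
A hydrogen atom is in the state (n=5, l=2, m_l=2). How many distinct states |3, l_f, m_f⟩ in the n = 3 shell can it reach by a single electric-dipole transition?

1

E1 requires Δl = ±1, so l_f ∈ {1, 3}; with 0 ≤ l_f ≤ n_f−1 = 2, the allowed l_f values are {1}.
For l_f = 1: m_f ∈ {m_i−1, m_i, m_i+1} ∩ [−1, 1] = {1} → 1 state.
Total: 1.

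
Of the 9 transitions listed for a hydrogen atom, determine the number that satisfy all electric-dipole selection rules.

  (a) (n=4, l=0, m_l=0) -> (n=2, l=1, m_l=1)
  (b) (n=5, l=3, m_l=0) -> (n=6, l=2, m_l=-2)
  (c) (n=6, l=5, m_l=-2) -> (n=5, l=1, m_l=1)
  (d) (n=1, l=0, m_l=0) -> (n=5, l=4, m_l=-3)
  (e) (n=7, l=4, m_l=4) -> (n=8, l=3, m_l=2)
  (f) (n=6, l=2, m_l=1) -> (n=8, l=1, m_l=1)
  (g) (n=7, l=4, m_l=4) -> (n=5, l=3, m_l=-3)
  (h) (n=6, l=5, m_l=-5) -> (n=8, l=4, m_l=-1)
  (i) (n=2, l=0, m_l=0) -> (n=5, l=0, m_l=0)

2

(a) allowed
(b) forbidden — Δm_l = -2 (E1 requires Δm_l = 0, ±1)
(c) forbidden — Δl = -4 (E1 requires Δl = ±1); Δm_l = +3 (E1 requires Δm_l = 0, ±1)
(d) forbidden — Δl = +4 (E1 requires Δl = ±1); Δm_l = -3 (E1 requires Δm_l = 0, ±1)
(e) forbidden — Δm_l = -2 (E1 requires Δm_l = 0, ±1)
(f) allowed
(g) forbidden — Δm_l = -7 (E1 requires Δm_l = 0, ±1)
(h) forbidden — Δm_l = +4 (E1 requires Δm_l = 0, ±1)
(i) forbidden — Δl = +0 (E1 requires Δl = ±1)
Total allowed: 2 of 9.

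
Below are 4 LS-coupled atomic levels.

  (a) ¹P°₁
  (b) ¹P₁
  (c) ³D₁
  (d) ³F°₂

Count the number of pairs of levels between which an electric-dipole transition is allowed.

(a)–(b): allowed.
(a)–(c): forbidden (ΔS).
(a)–(d): forbidden (parity, ΔS, ΔL).
(b)–(c): forbidden (parity, ΔS).
(b)–(d): forbidden (ΔS, ΔL).
(c)–(d): allowed.
Allowed pairs: 2 of 6.

2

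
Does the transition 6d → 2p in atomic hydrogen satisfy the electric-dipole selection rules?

allowed

Initial l = 2, final l = 1, so Δl = -1. E1 requires Δl = ±1: ok.
All E1 selection rules are satisfied.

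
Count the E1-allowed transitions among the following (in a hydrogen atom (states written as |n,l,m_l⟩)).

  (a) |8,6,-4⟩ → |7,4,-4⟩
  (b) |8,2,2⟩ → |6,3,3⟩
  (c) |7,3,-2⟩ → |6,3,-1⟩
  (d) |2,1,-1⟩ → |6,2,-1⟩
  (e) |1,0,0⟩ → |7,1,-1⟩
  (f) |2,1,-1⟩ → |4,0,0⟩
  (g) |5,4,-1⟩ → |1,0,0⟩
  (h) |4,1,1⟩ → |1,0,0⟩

5

(a) forbidden — Δl = -2 (E1 requires Δl = ±1)
(b) allowed
(c) forbidden — Δl = +0 (E1 requires Δl = ±1)
(d) allowed
(e) allowed
(f) allowed
(g) forbidden — Δl = -4 (E1 requires Δl = ±1)
(h) allowed
Total allowed: 5 of 8.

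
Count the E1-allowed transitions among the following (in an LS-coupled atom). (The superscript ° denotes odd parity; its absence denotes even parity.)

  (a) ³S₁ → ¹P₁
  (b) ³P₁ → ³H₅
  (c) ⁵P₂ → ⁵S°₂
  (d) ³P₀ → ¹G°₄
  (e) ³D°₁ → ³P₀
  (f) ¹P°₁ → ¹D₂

3

(a) forbidden (parity, ΔS fail)
(b) forbidden (parity, ΔL, ΔJ fail)
(c) allowed
(d) forbidden (ΔS, ΔL, ΔJ fail)
(e) allowed
(f) allowed
Total allowed: 3 of 6.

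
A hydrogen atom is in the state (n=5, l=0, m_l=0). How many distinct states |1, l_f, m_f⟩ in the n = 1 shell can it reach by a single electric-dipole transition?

0

E1 requires l_f ∈ {-1, 1}, but neither lies in [0, 0], so no final state is reachable.
Total: 0.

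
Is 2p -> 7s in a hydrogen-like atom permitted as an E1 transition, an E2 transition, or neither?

E1

Δl = 0 − 1 = -1; l_i + l_f = 1.
E1 (Δl = ±1): satisfied.
E2 (Δl = 0,±2, l_i+l_f ≥ 2): not satisfied.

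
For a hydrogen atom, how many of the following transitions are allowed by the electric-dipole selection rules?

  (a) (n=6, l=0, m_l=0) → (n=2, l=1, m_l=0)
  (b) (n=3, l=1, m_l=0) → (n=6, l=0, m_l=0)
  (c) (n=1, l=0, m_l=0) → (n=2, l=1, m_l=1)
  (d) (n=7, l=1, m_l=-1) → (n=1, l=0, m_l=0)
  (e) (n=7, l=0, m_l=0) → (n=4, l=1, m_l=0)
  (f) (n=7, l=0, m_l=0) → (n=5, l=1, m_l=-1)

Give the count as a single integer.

(a) allowed
(b) allowed
(c) allowed
(d) allowed
(e) allowed
(f) allowed
Total allowed: 6 of 6.

6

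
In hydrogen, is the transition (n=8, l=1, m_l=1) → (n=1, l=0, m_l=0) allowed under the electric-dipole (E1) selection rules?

Δl = 0 − 1 = -1; the E1 rule Δl = ±1 is ok.
Δm_l = 0 − (1) = -1. E1 requires Δm_l = 0, ±1: ok.
All E1 selection rules are satisfied.

allowed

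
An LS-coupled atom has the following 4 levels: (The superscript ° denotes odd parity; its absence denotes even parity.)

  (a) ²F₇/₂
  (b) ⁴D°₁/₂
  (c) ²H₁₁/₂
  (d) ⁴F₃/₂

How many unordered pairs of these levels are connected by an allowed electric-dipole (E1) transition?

(a)–(b): forbidden (ΔS, ΔJ).
(a)–(c): forbidden (parity, ΔL, ΔJ).
(a)–(d): forbidden (parity, ΔS, ΔJ).
(b)–(c): forbidden (ΔS, ΔL, ΔJ).
(b)–(d): allowed.
(c)–(d): forbidden (parity, ΔS, ΔL, ΔJ).
Allowed pairs: 1 of 6.

1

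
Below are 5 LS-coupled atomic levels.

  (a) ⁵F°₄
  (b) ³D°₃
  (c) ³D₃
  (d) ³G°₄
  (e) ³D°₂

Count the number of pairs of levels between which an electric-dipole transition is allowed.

(a)–(b): forbidden (parity, ΔS).
(a)–(c): forbidden (ΔS).
(a)–(d): forbidden (parity, ΔS).
(a)–(e): forbidden (parity, ΔS, ΔJ).
(b)–(c): allowed.
(b)–(d): forbidden (parity, ΔL).
(b)–(e): forbidden (parity).
(c)–(d): forbidden (ΔL).
(c)–(e): allowed.
(d)–(e): forbidden (parity, ΔL, ΔJ).
Allowed pairs: 2 of 10.

2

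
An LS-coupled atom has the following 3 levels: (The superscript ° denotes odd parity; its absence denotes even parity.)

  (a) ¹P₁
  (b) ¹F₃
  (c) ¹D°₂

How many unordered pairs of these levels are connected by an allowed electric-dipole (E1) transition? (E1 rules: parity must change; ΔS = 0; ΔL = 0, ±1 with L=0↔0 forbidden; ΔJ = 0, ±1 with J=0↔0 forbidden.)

2

(a)–(b): forbidden (parity, ΔL, ΔJ).
(a)–(c): allowed.
(b)–(c): allowed.
Allowed pairs: 2 of 3.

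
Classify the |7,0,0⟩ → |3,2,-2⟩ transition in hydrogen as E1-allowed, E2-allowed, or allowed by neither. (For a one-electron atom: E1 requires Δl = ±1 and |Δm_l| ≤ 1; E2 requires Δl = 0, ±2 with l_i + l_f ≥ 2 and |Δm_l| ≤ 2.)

E2

Δl = 2 − 0 = +2; l_i + l_f = 2.
Δm_l = -2.
E1 (Δl = ±1, |Δm_l| ≤ 1): not satisfied.
E2 (Δl = 0,±2, l_i+l_f ≥ 2, |Δm_l| ≤ 2): satisfied.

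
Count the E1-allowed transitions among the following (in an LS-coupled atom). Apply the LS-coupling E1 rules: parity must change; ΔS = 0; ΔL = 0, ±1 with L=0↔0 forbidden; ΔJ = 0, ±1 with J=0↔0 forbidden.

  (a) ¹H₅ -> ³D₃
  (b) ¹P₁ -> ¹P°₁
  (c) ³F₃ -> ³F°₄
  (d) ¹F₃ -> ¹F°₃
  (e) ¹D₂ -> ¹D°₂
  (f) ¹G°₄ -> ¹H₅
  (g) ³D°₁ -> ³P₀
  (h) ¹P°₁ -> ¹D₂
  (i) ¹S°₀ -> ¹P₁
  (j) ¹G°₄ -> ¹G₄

9

(a) forbidden (parity, ΔS, ΔL, ΔJ fail)
(b) allowed
(c) allowed
(d) allowed
(e) allowed
(f) allowed
(g) allowed
(h) allowed
(i) allowed
(j) allowed
Total allowed: 9 of 10.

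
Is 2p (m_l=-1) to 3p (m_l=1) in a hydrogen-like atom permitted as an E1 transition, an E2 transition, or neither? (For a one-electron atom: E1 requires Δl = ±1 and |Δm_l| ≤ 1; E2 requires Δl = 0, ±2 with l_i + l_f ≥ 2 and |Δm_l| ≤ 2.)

Δl = 1 − 1 = +0; l_i + l_f = 2.
Δm_l = +2.
E1 (Δl = ±1, |Δm_l| ≤ 1): not satisfied.
E2 (Δl = 0,±2, l_i+l_f ≥ 2, |Δm_l| ≤ 2): satisfied.

E2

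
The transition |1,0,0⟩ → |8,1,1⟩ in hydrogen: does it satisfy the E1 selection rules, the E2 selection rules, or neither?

E1

Δl = 1 − 0 = +1; l_i + l_f = 1.
Δm_l = +1.
E1 (Δl = ±1, |Δm_l| ≤ 1): satisfied.
E2 (Δl = 0,±2, l_i+l_f ≥ 2, |Δm_l| ≤ 2): not satisfied.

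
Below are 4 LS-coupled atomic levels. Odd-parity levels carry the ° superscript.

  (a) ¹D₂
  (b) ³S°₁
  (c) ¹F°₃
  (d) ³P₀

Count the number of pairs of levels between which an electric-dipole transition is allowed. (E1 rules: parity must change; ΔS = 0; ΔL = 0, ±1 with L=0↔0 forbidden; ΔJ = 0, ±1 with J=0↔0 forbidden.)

(a)–(b): forbidden (ΔS, ΔL).
(a)–(c): allowed.
(a)–(d): forbidden (parity, ΔS, ΔJ).
(b)–(c): forbidden (parity, ΔS, ΔL, ΔJ).
(b)–(d): allowed.
(c)–(d): forbidden (ΔS, ΔL, ΔJ).
Allowed pairs: 2 of 6.

2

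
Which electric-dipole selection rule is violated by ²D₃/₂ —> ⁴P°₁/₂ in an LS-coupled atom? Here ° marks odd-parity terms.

the ΔS = 0 rule

Reading off the term symbols: S 1/2→3/2, L 2→1, J 3/2→1/2, parity even→odd.
Parity must change: even → odd — passes.
ΔS = 0: S: 1/2 → 3/2 — fails.
ΔL = 0, ±1 (not L=0↔0): L: 2 → 1, ΔL = -1 — passes.
ΔJ = 0, ±1 (not J=0↔0): J: 3/2 → 1/2, ΔJ = -1 — passes.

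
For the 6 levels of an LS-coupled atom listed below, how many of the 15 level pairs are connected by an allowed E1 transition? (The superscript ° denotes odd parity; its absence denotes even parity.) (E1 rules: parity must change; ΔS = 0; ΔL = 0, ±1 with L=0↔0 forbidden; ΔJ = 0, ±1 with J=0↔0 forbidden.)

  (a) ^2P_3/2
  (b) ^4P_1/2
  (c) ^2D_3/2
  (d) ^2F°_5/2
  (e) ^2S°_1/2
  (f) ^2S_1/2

(a)–(b): forbidden (parity, ΔS).
(a)–(c): forbidden (parity).
(a)–(d): forbidden (ΔL).
(a)–(e): allowed.
(a)–(f): forbidden (parity).
(b)–(c): forbidden (parity, ΔS).
(b)–(d): forbidden (ΔS, ΔL, ΔJ).
(b)–(e): forbidden (ΔS).
(b)–(f): forbidden (parity, ΔS).
(c)–(d): allowed.
(c)–(e): forbidden (ΔL).
(c)–(f): forbidden (parity, ΔL).
(d)–(e): forbidden (parity, ΔL, ΔJ).
(d)–(f): forbidden (ΔL, ΔJ).
(e)–(f): forbidden (ΔL).
Allowed pairs: 2 of 15.

2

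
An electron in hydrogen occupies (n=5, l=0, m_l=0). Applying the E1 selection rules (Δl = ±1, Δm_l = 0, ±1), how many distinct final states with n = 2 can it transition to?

3

E1 requires Δl = ±1, so l_f ∈ {-1, 1}; with 0 ≤ l_f ≤ n_f−1 = 1, the allowed l_f values are {1}.
For l_f = 1: m_f ∈ {m_i−1, m_i, m_i+1} ∩ [−1, 1] = {-1, 0, 1} → 3 states.
Total: 3.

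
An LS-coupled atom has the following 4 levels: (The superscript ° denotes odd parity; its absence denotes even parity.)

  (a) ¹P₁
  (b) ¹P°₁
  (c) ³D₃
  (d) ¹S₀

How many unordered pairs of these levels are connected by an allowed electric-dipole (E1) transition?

2

(a)–(b): allowed.
(a)–(c): forbidden (parity, ΔS, ΔJ).
(a)–(d): forbidden (parity).
(b)–(c): forbidden (ΔS, ΔJ).
(b)–(d): allowed.
(c)–(d): forbidden (parity, ΔS, ΔL, ΔJ).
Allowed pairs: 2 of 6.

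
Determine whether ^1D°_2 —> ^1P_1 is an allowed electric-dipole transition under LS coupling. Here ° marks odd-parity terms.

Parity must change: odd → even — ok.
ΔS = 0: S: 0 → 0 — ok.
ΔL = 0, ±1 (not L=0↔0): L: 2 → 1, ΔL = -1 — ok.
ΔJ = 0, ±1 (not J=0↔0): J: 2 → 1, ΔJ = -1 — ok.
All four E1 rules are satisfied.

allowed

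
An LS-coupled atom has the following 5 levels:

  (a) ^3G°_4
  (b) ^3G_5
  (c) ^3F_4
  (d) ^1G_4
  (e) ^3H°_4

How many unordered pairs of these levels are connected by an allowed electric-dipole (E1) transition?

3

(a)–(b): allowed.
(a)–(c): allowed.
(a)–(d): forbidden (ΔS).
(a)–(e): forbidden (parity).
(b)–(c): forbidden (parity).
(b)–(d): forbidden (parity, ΔS).
(b)–(e): allowed.
(c)–(d): forbidden (parity, ΔS).
(c)–(e): forbidden (ΔL).
(d)–(e): forbidden (ΔS).
Allowed pairs: 3 of 10.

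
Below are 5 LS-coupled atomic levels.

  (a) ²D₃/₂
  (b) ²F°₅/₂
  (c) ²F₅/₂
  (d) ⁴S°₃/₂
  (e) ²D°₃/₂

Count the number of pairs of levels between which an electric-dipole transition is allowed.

4

(a)–(b): allowed.
(a)–(c): forbidden (parity).
(a)–(d): forbidden (ΔS, ΔL).
(a)–(e): allowed.
(b)–(c): allowed.
(b)–(d): forbidden (parity, ΔS, ΔL).
(b)–(e): forbidden (parity).
(c)–(d): forbidden (ΔS, ΔL).
(c)–(e): allowed.
(d)–(e): forbidden (parity, ΔS, ΔL).
Allowed pairs: 4 of 10.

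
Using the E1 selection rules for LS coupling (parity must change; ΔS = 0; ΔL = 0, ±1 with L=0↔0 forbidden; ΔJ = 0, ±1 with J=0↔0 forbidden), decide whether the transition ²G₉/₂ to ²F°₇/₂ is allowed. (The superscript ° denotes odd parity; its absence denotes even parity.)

allowed

ΔJ = 0, ±1 (not J=0↔0): J: 9/2 → 7/2, ΔJ = -1 — passes.
Parity must change: even → odd — passes.
ΔS = 0: S: 1/2 → 1/2 — passes.
ΔL = 0, ±1 (not L=0↔0): L: 4 → 3, ΔL = -1 — passes.
All four E1 rules are satisfied.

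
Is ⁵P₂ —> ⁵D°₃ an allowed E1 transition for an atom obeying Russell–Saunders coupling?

Parity must change: even → odd — ok.
ΔS = 0: S: 2 → 2 — ok.
ΔJ = 0, ±1 (not J=0↔0): J: 2 → 3, ΔJ = +1 — ok.
ΔL = 0, ±1 (not L=0↔0): L: 1 → 2, ΔL = +1 — ok.
All four E1 rules are satisfied.

allowed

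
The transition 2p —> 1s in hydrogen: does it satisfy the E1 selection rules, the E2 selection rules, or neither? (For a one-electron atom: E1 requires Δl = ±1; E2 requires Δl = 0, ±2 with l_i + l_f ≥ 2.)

Δl = 0 − 1 = -1; l_i + l_f = 1.
E1 (Δl = ±1): satisfied.
E2 (Δl = 0,±2, l_i+l_f ≥ 2): not satisfied.

E1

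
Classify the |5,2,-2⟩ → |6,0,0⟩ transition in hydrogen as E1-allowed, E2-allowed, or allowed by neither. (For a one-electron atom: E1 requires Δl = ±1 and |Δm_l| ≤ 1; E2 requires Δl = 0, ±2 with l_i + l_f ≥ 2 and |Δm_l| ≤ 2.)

Δl = 0 − 2 = -2; l_i + l_f = 2.
Δm_l = +2.
E1 (Δl = ±1, |Δm_l| ≤ 1): not satisfied.
E2 (Δl = 0,±2, l_i+l_f ≥ 2, |Δm_l| ≤ 2): satisfied.

E2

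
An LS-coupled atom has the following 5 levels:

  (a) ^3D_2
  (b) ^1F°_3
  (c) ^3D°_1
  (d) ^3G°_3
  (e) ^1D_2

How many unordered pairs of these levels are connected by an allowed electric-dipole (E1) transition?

2

(a)–(b): forbidden (ΔS).
(a)–(c): allowed.
(a)–(d): forbidden (ΔL).
(a)–(e): forbidden (parity, ΔS).
(b)–(c): forbidden (parity, ΔS, ΔJ).
(b)–(d): forbidden (parity, ΔS).
(b)–(e): allowed.
(c)–(d): forbidden (parity, ΔL, ΔJ).
(c)–(e): forbidden (ΔS).
(d)–(e): forbidden (ΔS, ΔL).
Allowed pairs: 2 of 10.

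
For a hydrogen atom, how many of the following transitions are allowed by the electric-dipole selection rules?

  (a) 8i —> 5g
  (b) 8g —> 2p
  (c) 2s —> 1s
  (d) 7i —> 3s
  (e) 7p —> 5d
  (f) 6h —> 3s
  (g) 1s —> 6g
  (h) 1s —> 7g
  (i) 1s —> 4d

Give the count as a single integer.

1

(a) forbidden — Δl = -2 (E1 requires Δl = ±1)
(b) forbidden — Δl = -3 (E1 requires Δl = ±1)
(c) forbidden — Δl = +0 (E1 requires Δl = ±1)
(d) forbidden — Δl = -6 (E1 requires Δl = ±1)
(e) allowed
(f) forbidden — Δl = -5 (E1 requires Δl = ±1)
(g) forbidden — Δl = +4 (E1 requires Δl = ±1)
(h) forbidden — Δl = +4 (E1 requires Δl = ±1)
(i) forbidden — Δl = +2 (E1 requires Δl = ±1)
Total allowed: 1 of 9.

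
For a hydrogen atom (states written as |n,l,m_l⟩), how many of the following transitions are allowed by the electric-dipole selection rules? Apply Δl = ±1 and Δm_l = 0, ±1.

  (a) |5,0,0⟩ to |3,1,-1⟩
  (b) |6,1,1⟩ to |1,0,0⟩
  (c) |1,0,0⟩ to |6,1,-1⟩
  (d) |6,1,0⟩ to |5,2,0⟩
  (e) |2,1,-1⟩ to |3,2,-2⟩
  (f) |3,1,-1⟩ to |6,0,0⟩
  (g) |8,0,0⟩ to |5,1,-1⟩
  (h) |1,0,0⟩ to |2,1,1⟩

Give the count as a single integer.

(a) allowed
(b) allowed
(c) allowed
(d) allowed
(e) allowed
(f) allowed
(g) allowed
(h) allowed
Total allowed: 8 of 8.

8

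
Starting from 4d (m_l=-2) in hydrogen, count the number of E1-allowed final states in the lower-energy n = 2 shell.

1

E1 requires Δl = ±1, so l_f ∈ {1, 3}; with 0 ≤ l_f ≤ n_f−1 = 1, the allowed l_f values are {1}.
For l_f = 1: m_f ∈ {m_i−1, m_i, m_i+1} ∩ [−1, 1] = {-1} → 1 state.
Total: 1.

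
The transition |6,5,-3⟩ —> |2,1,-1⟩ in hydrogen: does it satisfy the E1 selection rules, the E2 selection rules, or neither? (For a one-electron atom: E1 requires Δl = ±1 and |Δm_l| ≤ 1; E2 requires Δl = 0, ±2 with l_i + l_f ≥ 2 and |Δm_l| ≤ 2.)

Δl = 1 − 5 = -4; l_i + l_f = 6.
Δm_l = +2.
E1 (Δl = ±1, |Δm_l| ≤ 1): not satisfied.
E2 (Δl = 0,±2, l_i+l_f ≥ 2, |Δm_l| ≤ 2): not satisfied.

neither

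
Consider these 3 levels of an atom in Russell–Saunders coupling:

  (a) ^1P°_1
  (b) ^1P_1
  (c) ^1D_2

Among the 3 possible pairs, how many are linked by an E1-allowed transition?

2

(a)–(b): allowed.
(a)–(c): allowed.
(b)–(c): forbidden (parity).
Allowed pairs: 2 of 3.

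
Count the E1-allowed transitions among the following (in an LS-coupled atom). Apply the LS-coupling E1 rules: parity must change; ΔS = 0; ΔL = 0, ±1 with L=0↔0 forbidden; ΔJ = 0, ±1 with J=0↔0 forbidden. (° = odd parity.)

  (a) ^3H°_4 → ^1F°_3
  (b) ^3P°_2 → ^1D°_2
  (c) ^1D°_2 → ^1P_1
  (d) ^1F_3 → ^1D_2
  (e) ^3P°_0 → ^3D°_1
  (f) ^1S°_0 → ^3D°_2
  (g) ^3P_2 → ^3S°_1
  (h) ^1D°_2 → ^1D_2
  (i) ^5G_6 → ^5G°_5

4

(a) forbidden (parity, ΔS, ΔL fail)
(b) forbidden (parity, ΔS fail)
(c) allowed
(d) forbidden (parity fails)
(e) forbidden (parity fails)
(f) forbidden (parity, ΔS, ΔL, ΔJ fail)
(g) allowed
(h) allowed
(i) allowed
Total allowed: 4 of 9.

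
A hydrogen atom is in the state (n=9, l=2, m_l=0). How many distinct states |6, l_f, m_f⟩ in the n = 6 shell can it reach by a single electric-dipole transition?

E1 requires Δl = ±1, so l_f ∈ {1, 3}; with 0 ≤ l_f ≤ n_f−1 = 5, the allowed l_f values are {1, 3}.
For l_f = 1: m_f ∈ {m_i−1, m_i, m_i+1} ∩ [−1, 1] = {-1, 0, 1} → 3 states.
For l_f = 3: m_f ∈ {m_i−1, m_i, m_i+1} ∩ [−3, 3] = {-1, 0, 1} → 3 states.
Total: 6.

6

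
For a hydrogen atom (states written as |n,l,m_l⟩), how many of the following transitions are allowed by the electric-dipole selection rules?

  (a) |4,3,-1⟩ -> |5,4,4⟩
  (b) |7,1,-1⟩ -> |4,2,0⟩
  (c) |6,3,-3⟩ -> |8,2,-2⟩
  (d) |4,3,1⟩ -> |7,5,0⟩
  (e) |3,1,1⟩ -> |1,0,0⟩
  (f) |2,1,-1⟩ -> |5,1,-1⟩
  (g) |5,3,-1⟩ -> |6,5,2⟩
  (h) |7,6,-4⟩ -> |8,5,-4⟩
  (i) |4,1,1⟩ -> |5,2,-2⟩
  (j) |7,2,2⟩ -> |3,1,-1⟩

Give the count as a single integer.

4

(a) forbidden — Δm_l = +5 (E1 requires Δm_l = 0, ±1)
(b) allowed
(c) allowed
(d) forbidden — Δl = +2 (E1 requires Δl = ±1)
(e) allowed
(f) forbidden — Δl = +0 (E1 requires Δl = ±1)
(g) forbidden — Δl = +2 (E1 requires Δl = ±1); Δm_l = +3 (E1 requires Δm_l = 0, ±1)
(h) allowed
(i) forbidden — Δm_l = -3 (E1 requires Δm_l = 0, ±1)
(j) forbidden — Δm_l = -3 (E1 requires Δm_l = 0, ±1)
Total allowed: 4 of 10.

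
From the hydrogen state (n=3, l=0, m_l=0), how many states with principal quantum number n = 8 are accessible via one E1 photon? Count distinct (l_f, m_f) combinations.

E1 requires Δl = ±1, so l_f ∈ {-1, 1}; with 0 ≤ l_f ≤ n_f−1 = 7, the allowed l_f values are {1}.
For l_f = 1: m_f ∈ {m_i−1, m_i, m_i+1} ∩ [−1, 1] = {-1, 0, 1} → 3 states.
Total: 3.

3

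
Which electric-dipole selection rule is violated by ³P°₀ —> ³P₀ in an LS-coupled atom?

Reading off the term symbols: S 1→1, L 1→1, J 0→0, parity odd→even.
Parity must change: odd → even — passes.
ΔS = 0: S: 1 → 1 — passes.
ΔL = 0, ±1 (not L=0↔0): L: 1 → 1, ΔL = +0 — passes.
ΔJ = 0, ±1 (not J=0↔0): J: 0 → 0, ΔJ = +0 — fails.

the J=0 ↔ J=0 exclusion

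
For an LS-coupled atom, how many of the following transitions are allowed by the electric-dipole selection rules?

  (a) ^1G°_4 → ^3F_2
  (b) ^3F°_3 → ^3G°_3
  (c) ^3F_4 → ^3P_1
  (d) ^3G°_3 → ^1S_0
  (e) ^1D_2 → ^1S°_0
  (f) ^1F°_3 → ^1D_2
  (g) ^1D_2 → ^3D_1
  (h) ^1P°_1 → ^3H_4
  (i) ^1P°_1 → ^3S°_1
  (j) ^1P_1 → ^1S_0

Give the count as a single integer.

(a) forbidden (ΔS, ΔJ fail)
(b) forbidden (parity fails)
(c) forbidden (parity, ΔL, ΔJ fail)
(d) forbidden (ΔS, ΔL, ΔJ fail)
(e) forbidden (ΔL, ΔJ fail)
(f) allowed
(g) forbidden (parity, ΔS fail)
(h) forbidden (ΔS, ΔL, ΔJ fail)
(i) forbidden (parity, ΔS fail)
(j) forbidden (parity fails)
Total allowed: 1 of 10.

1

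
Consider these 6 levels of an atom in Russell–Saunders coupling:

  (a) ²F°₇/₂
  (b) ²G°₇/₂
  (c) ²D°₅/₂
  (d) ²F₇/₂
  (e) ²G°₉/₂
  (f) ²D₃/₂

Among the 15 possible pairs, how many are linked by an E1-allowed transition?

5

(a)–(b): forbidden (parity).
(a)–(c): forbidden (parity).
(a)–(d): allowed.
(a)–(e): forbidden (parity).
(a)–(f): forbidden (ΔJ).
(b)–(c): forbidden (parity, ΔL).
(b)–(d): allowed.
(b)–(e): forbidden (parity).
(b)–(f): forbidden (ΔL, ΔJ).
(c)–(d): allowed.
(c)–(e): forbidden (parity, ΔL, ΔJ).
(c)–(f): allowed.
(d)–(e): allowed.
(d)–(f): forbidden (parity, ΔJ).
(e)–(f): forbidden (ΔL, ΔJ).
Allowed pairs: 5 of 15.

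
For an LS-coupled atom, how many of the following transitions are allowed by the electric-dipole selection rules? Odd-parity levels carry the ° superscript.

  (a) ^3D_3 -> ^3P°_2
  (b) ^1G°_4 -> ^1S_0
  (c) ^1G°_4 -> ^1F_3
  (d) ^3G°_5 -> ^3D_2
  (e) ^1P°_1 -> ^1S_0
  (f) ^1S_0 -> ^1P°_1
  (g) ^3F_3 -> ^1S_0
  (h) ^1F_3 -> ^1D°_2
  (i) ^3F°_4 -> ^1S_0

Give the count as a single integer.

5

(a) allowed
(b) forbidden (ΔL, ΔJ fail)
(c) allowed
(d) forbidden (ΔL, ΔJ fail)
(e) allowed
(f) allowed
(g) forbidden (parity, ΔS, ΔL, ΔJ fail)
(h) allowed
(i) forbidden (ΔS, ΔL, ΔJ fail)
Total allowed: 5 of 9.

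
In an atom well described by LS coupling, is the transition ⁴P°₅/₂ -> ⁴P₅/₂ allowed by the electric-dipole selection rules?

Reading off the term symbols: S 3/2→3/2, L 1→1, J 5/2→5/2, parity odd→even.
Parity must change: odd → even — passes.
ΔS = 0: S: 3/2 → 3/2 — passes.
ΔL = 0, ±1 (not L=0↔0): L: 1 → 1, ΔL = +0 — passes.
ΔJ = 0, ±1 (not J=0↔0): J: 5/2 → 5/2, ΔJ = +0 — passes.
All four E1 rules are satisfied.

allowed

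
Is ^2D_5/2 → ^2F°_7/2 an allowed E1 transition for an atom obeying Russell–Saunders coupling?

allowed

Parity must change: even → odd — passes.
ΔS = 0: S: 1/2 → 1/2 — passes.
ΔL = 0, ±1 (not L=0↔0): L: 2 → 3, ΔL = +1 — passes.
ΔJ = 0, ±1 (not J=0↔0): J: 5/2 → 7/2, ΔJ = +1 — passes.
All four E1 rules are satisfied.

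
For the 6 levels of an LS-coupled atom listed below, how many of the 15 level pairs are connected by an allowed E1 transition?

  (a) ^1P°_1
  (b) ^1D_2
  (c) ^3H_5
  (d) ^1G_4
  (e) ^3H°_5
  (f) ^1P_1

(a)–(b): allowed.
(a)–(c): forbidden (ΔS, ΔL, ΔJ).
(a)–(d): forbidden (ΔL, ΔJ).
(a)–(e): forbidden (parity, ΔS, ΔL, ΔJ).
(a)–(f): allowed.
(b)–(c): forbidden (parity, ΔS, ΔL, ΔJ).
(b)–(d): forbidden (parity, ΔL, ΔJ).
(b)–(e): forbidden (ΔS, ΔL, ΔJ).
(b)–(f): forbidden (parity).
(c)–(d): forbidden (parity, ΔS).
(c)–(e): allowed.
(c)–(f): forbidden (parity, ΔS, ΔL, ΔJ).
(d)–(e): forbidden (ΔS).
(d)–(f): forbidden (parity, ΔL, ΔJ).
(e)–(f): forbidden (ΔS, ΔL, ΔJ).
Allowed pairs: 3 of 15.

3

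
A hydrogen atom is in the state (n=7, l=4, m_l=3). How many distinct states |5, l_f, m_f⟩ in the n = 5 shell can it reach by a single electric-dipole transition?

2

E1 requires Δl = ±1, so l_f ∈ {3, 5}; with 0 ≤ l_f ≤ n_f−1 = 4, the allowed l_f values are {3}.
For l_f = 3: m_f ∈ {m_i−1, m_i, m_i+1} ∩ [−3, 3] = {2, 3} → 2 states.
Total: 2.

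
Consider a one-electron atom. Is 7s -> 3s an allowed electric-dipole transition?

forbidden

l: 0 → 0 (Δl = +0). Δl = ±1 violated.
The transition is electric-dipole forbidden.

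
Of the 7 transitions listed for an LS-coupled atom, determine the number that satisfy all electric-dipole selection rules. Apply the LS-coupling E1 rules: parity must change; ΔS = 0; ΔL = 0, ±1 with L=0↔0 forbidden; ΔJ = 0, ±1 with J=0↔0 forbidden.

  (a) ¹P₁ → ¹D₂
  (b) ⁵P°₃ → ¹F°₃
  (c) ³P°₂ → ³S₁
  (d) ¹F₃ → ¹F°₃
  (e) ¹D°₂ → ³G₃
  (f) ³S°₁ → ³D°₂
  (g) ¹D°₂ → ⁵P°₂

(a) forbidden (parity fails)
(b) forbidden (parity, ΔS, ΔL fail)
(c) allowed
(d) allowed
(e) forbidden (ΔS, ΔL fail)
(f) forbidden (parity, ΔL fail)
(g) forbidden (parity, ΔS fail)
Total allowed: 2 of 7.

2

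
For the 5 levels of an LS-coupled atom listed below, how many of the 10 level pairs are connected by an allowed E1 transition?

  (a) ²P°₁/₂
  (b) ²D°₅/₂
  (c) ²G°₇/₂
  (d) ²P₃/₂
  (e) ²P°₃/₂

(a)–(b): forbidden (parity, ΔJ).
(a)–(c): forbidden (parity, ΔL, ΔJ).
(a)–(d): allowed.
(a)–(e): forbidden (parity).
(b)–(c): forbidden (parity, ΔL).
(b)–(d): allowed.
(b)–(e): forbidden (parity).
(c)–(d): forbidden (ΔL, ΔJ).
(c)–(e): forbidden (parity, ΔL, ΔJ).
(d)–(e): allowed.
Allowed pairs: 3 of 10.

3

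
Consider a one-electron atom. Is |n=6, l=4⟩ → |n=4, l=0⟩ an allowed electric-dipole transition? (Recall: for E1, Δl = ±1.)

Initial l = 4, final l = 0, so Δl = -4. E1 requires Δl = ±1: fails.
The transition is electric-dipole forbidden.

forbidden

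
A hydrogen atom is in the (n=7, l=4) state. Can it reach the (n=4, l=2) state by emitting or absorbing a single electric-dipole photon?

forbidden

l: 4 → 2 (Δl = -2). Δl = ±1 ✗.
The transition is electric-dipole forbidden.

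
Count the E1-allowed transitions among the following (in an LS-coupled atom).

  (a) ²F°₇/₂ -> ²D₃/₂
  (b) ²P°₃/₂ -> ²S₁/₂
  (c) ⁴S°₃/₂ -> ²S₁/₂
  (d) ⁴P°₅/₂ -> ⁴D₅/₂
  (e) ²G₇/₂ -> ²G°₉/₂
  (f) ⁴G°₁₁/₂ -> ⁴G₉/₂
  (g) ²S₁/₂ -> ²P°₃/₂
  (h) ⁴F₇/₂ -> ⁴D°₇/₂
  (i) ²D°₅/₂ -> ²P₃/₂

7

(a) forbidden (ΔJ fails)
(b) allowed
(c) forbidden (ΔS, ΔL fail)
(d) allowed
(e) allowed
(f) allowed
(g) allowed
(h) allowed
(i) allowed
Total allowed: 7 of 9.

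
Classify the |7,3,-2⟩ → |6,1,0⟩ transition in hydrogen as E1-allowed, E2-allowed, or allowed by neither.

Δl = 1 − 3 = -2; l_i + l_f = 4.
Δm_l = +2.
E1 (Δl = ±1, |Δm_l| ≤ 1): not satisfied.
E2 (Δl = 0,±2, l_i+l_f ≥ 2, |Δm_l| ≤ 2): satisfied.

E2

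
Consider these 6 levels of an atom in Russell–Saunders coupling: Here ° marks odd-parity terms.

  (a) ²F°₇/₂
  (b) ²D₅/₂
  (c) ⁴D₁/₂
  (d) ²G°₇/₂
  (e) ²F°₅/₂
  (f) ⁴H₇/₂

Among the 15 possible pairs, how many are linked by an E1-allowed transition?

2

(a)–(b): allowed.
(a)–(c): forbidden (ΔS, ΔJ).
(a)–(d): forbidden (parity).
(a)–(e): forbidden (parity).
(a)–(f): forbidden (ΔS, ΔL).
(b)–(c): forbidden (parity, ΔS, ΔJ).
(b)–(d): forbidden (ΔL).
(b)–(e): allowed.
(b)–(f): forbidden (parity, ΔS, ΔL).
(c)–(d): forbidden (ΔS, ΔL, ΔJ).
(c)–(e): forbidden (ΔS, ΔJ).
(c)–(f): forbidden (parity, ΔL, ΔJ).
(d)–(e): forbidden (parity).
(d)–(f): forbidden (ΔS).
(e)–(f): forbidden (ΔS, ΔL).
Allowed pairs: 2 of 15.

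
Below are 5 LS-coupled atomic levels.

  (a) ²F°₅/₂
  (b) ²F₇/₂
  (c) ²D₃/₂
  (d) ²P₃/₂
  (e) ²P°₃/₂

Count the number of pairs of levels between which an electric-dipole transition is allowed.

4

(a)–(b): allowed.
(a)–(c): allowed.
(a)–(d): forbidden (ΔL).
(a)–(e): forbidden (parity, ΔL).
(b)–(c): forbidden (parity, ΔJ).
(b)–(d): forbidden (parity, ΔL, ΔJ).
(b)–(e): forbidden (ΔL, ΔJ).
(c)–(d): forbidden (parity).
(c)–(e): allowed.
(d)–(e): allowed.
Allowed pairs: 4 of 10.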